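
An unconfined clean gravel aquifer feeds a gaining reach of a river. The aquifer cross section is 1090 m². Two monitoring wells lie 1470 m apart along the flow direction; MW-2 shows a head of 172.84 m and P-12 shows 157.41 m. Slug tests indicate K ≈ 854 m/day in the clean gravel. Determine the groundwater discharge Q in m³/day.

9770

Hydraulic gradient i = (172.84 − 157.41) / 1470 = 15.43 / 1470 = 0.01050.
Darcy's law: Q = K · A · i = 854.0 × 1090 × 0.01050 = 9771 m³/day.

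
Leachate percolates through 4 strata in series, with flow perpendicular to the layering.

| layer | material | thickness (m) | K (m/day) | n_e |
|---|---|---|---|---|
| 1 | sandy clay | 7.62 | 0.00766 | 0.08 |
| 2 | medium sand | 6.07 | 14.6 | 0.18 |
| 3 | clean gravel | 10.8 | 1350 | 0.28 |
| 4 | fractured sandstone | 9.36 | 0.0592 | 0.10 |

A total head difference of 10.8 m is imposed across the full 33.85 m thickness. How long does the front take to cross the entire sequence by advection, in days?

With flow normal to the layers, continuity requires the same specific discharge q through every layer.
Σ(b_i/K_i) = 7.62/0.00766 + 6.07/14.6 + 10.8/1350 + 9.36/0.0592 = 1153 d.
q = Δh / Σ(b_i/K_i) = 10.8 / 1153 = 0.009364 m/day.
In each layer the seepage velocity is v_i = q/n_i, so the layer transit time is t_i = b_i·n_i / q:
  layer 1 (sandy clay): t_1 = 7.62 × 0.08 / 0.009364 = 65.10 d
  layer 2 (medium sand): t_2 = 6.07 × 0.18 / 0.009364 = 116.7 d
  layer 3 (clean gravel): t_3 = 10.8 × 0.28 / 0.009364 = 322.9 d
  layer 4 (fractured sandstone): t_4 = 9.36 × 0.10 / 0.009364 = 99.95 d
Total t = Σ t_i = 604.7 days.

605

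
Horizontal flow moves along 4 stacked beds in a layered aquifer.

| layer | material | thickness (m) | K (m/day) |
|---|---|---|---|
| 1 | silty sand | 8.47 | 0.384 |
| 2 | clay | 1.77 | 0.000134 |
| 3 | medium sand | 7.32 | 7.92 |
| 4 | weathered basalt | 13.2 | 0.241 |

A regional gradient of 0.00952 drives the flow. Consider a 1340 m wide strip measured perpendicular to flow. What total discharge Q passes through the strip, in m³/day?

Flow is parallel to layering, so each bed carries its own Darcy discharge and the transmissivities add.
Σ(K_i·b_i) = 0.384×8.47 + 0.000134×1.77 + 7.92×7.32 + 0.241×13.2 = 64.41 m²/day.
Hydraulic gradient i = 0.00952.
Q = Σ(K_i·b_i) · W · i = 64.41 × 1340 × 0.009520 = 821.6 m³/day.

822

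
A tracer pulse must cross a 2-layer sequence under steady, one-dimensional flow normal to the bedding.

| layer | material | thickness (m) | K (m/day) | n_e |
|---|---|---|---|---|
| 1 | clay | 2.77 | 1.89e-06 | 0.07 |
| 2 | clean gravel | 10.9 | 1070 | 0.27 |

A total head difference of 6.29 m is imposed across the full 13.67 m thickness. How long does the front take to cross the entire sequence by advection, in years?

With flow normal to the layers, continuity requires the same specific discharge q through every layer.
Σ(b_i/K_i) = 2.77/1.89e-06 + 10.9/1070 = 1.466e+06 d.
q = Δh / Σ(b_i/K_i) = 6.29 / 1.466e+06 = 4.292e-06 m/day.
In each layer the seepage velocity is v_i = q/n_i, so the layer transit time is t_i = b_i·n_i / q:
  layer 1 (clay): t_1 = 2.77 × 0.07 / 4.292e-06 = 45180 d
  layer 2 (clean gravel): t_2 = 10.9 × 0.27 / 4.292e-06 = 6.857e+05 d
Total t = Σ t_i = 7.309e+05 days = 2001 years.

2000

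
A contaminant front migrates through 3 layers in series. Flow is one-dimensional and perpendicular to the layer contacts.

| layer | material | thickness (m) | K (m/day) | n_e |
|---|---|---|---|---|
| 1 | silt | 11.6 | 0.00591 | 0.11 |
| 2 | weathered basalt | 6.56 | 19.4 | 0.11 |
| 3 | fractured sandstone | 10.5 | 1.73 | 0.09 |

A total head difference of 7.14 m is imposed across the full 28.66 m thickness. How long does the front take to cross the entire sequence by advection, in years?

2.22

With flow normal to the layers, continuity requires the same specific discharge q through every layer.
Σ(b_i/K_i) = 11.6/0.00591 + 6.56/19.4 + 10.5/1.73 = 1969 d.
q = Δh / Σ(b_i/K_i) = 7.14 / 1969 = 0.003626 m/day.
In each layer the seepage velocity is v_i = q/n_i, so the layer transit time is t_i = b_i·n_i / q:
  layer 1 (silt): t_1 = 11.6 × 0.11 / 0.003626 = 351.9 d
  layer 2 (weathered basalt): t_2 = 6.56 × 0.11 / 0.003626 = 199.0 d
  layer 3 (fractured sandstone): t_3 = 10.5 × 0.09 / 0.003626 = 260.6 d
Total t = Σ t_i = 811.6 days = 2.222 years.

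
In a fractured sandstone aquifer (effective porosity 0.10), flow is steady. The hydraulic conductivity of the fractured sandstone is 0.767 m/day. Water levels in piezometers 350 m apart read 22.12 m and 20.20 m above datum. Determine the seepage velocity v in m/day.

Hydraulic gradient i = (22.12 − 20.20) / 350 = 1.92 / 350 = 0.005486.
Darcy flux q = K · i = 0.7670 × 0.005486 = 0.004208 m/day.
Seepage velocity v = q / n_e = 0.004208 / 0.10 = 0.04208 m/day.

0.0421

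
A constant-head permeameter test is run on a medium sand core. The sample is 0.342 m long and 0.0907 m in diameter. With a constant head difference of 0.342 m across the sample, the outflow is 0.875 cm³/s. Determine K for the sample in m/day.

Cross-sectional area A = π·(d/2)² = π × (0.0907/2)² = 0.006461 m².
Convert discharge: 0.875 cm³/s = 8.750e-07 m³/s.
Darcy's law rearranged: K = Q·L / (A·Δh) = 8.750e-07 × 0.342 / (0.006461 × 0.342) = 0.0001354 m/s = 11.70 m/day.

11.7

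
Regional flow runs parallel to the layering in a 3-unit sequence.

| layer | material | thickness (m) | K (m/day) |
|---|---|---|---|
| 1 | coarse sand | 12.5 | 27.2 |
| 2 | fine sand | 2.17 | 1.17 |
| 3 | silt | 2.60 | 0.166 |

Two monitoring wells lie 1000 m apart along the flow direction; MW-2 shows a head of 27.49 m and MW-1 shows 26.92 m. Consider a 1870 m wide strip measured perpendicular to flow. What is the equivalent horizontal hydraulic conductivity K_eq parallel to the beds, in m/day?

19.9

Flow is parallel to layering, so each bed carries its own Darcy discharge and the transmissivities add.
Σ(K_i·b_i) = 27.2×12.5 + 1.17×2.17 + 0.166×2.60 = 343.0 m²/day.
Total thickness b = 17.27 m, so K_eq = Σ(K_i·b_i)/b = 19.86 m/day.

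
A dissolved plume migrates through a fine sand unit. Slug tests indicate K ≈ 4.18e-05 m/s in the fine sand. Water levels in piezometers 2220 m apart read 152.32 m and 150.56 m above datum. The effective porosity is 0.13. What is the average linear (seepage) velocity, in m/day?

0.0220

Convert K: 4.18e-05 m/s × 86400 = 3.612 m/day.
Hydraulic gradient i = (152.32 − 150.56) / 2220 = 1.76 / 2220 = 0.0007928.
Darcy flux q = K · i = 3.612 × 0.0007928 = 0.002863 m/day.
Seepage velocity v = q / n_e = 0.002863 / 0.13 = 0.02202 m/day.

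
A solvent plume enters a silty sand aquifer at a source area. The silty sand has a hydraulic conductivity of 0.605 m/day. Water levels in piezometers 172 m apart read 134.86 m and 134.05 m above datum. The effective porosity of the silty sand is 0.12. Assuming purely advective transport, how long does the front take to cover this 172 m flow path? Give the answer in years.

19.8

Hydraulic gradient i = (134.86 − 134.05) / 172 = 0.81 / 172 = 0.004709.
Darcy flux q = K · i = 0.6050 × 0.004709 = 0.002849 m/day.
Seepage velocity v = q / n_e = 0.002849 / 0.12 = 0.02374 m/day.
Travel time t = L / v = 172 / 0.02374 = 7244 days = 19.83 years.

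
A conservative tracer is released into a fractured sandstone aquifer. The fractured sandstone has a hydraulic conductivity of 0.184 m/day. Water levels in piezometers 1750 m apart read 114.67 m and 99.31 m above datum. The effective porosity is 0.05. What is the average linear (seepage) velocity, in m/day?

Hydraulic gradient i = (114.67 − 99.31) / 1750 = 15.36 / 1750 = 0.008777.
Darcy flux q = K · i = 0.1840 × 0.008777 = 0.001615 m/day.
Seepage velocity v = q / n_e = 0.001615 / 0.05 = 0.03230 m/day.

0.0323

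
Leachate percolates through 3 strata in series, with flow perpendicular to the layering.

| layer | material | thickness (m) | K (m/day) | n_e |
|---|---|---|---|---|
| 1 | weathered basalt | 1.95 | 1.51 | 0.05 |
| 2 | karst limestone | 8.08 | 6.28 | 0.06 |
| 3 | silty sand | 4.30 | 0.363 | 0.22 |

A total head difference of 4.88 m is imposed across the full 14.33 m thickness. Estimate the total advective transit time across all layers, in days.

With flow normal to the layers, continuity requires the same specific discharge q through every layer.
Σ(b_i/K_i) = 1.95/1.51 + 8.08/6.28 + 4.30/0.363 = 14.42 d.
q = Δh / Σ(b_i/K_i) = 4.88 / 14.42 = 0.3383 m/day.
In each layer the seepage velocity is v_i = q/n_i, so the layer transit time is t_i = b_i·n_i / q:
  layer 1 (weathered basalt): t_1 = 1.95 × 0.05 / 0.3383 = 0.2882 d
  layer 2 (karst limestone): t_2 = 8.08 × 0.06 / 0.3383 = 1.433 d
  layer 3 (silty sand): t_3 = 4.30 × 0.22 / 0.3383 = 2.796 d
Total t = Σ t_i = 4.517 days.

4.52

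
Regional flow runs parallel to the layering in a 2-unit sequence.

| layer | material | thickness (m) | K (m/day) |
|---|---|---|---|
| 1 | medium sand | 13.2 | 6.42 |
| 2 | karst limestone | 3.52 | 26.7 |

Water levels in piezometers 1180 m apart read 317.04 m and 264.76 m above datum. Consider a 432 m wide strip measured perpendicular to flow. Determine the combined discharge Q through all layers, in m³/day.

Flow is parallel to layering, so each bed carries its own Darcy discharge and the transmissivities add.
Σ(K_i·b_i) = 6.42×13.2 + 26.7×3.52 = 178.7 m²/day.
Hydraulic gradient i = (317.04 − 264.76) / 1180 = 52.28 / 1180 = 0.04431.
Q = Σ(K_i·b_i) · W · i = 178.7 × 432 × 0.04431 = 3421 m³/day.

3420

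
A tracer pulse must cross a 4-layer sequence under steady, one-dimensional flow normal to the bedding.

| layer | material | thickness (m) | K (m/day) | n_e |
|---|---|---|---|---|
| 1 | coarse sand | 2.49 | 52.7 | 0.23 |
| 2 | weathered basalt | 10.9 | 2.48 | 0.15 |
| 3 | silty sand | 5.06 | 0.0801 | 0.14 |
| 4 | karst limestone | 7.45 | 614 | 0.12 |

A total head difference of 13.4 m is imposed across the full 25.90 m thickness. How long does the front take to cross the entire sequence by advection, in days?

19.2

With flow normal to the layers, continuity requires the same specific discharge q through every layer.
Σ(b_i/K_i) = 2.49/52.7 + 10.9/2.48 + 5.06/0.0801 + 7.45/614 = 67.63 d.
q = Δh / Σ(b_i/K_i) = 13.4 / 67.63 = 0.1981 m/day.
In each layer the seepage velocity is v_i = q/n_i, so the layer transit time is t_i = b_i·n_i / q:
  layer 1 (coarse sand): t_1 = 2.49 × 0.23 / 0.1981 = 2.890 d
  layer 2 (weathered basalt): t_2 = 10.9 × 0.15 / 0.1981 = 8.251 d
  layer 3 (silty sand): t_3 = 5.06 × 0.14 / 0.1981 = 3.575 d
  layer 4 (karst limestone): t_4 = 7.45 × 0.12 / 0.1981 = 4.512 d
Total t = Σ t_i = 19.23 days.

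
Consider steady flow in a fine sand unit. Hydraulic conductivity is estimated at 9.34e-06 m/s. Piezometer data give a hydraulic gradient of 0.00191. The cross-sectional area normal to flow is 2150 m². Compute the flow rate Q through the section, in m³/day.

Convert K: 9.34e-06 m/s × 86400 = 0.8070 m/day.
Hydraulic gradient i = 0.00191.
Darcy's law: Q = K · A · i = 0.8070 × 2150 × 0.001910 = 3.314 m³/day.

3.31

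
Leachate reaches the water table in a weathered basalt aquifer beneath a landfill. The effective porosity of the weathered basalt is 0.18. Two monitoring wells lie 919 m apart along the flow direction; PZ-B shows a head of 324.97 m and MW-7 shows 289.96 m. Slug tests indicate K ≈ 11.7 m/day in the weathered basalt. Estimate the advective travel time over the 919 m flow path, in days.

Hydraulic gradient i = (324.97 − 289.96) / 919 = 35.01 / 919 = 0.03810.
Darcy flux q = K · i = 11.70 × 0.03810 = 0.4457 m/day.
Seepage velocity v = q / n_e = 0.4457 / 0.18 = 2.476 m/day.
Travel time t = L / v = 919 / 2.476 = 371.1 days.

371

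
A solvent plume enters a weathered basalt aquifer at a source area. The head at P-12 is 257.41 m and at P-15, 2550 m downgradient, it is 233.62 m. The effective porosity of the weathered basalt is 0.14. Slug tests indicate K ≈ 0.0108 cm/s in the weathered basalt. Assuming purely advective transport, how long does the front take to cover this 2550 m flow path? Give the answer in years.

11.2

Convert K: 0.0108 cm/s × 864 = 9.331 m/day.
Hydraulic gradient i = (257.41 − 233.62) / 2550 = 23.79 / 2550 = 0.009329.
Darcy flux q = K · i = 9.331 × 0.009329 = 0.08705 m/day.
Seepage velocity v = q / n_e = 0.08705 / 0.14 = 0.6218 m/day.
Travel time t = L / v = 2550 / 0.6218 = 4101 days = 11.23 years.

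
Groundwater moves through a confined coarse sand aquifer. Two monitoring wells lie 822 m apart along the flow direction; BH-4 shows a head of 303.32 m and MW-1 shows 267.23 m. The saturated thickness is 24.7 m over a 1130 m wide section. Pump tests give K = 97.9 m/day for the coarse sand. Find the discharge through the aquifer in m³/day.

120000

Cross-sectional area A = 1130 × 24.7 = 27911 m².
Hydraulic gradient i = (303.32 − 267.23) / 822 = 36.09 / 822 = 0.04391.
Darcy's law: Q = K · A · i = 97.90 × 27911 × 0.04391 = 1.200e+05 m³/day.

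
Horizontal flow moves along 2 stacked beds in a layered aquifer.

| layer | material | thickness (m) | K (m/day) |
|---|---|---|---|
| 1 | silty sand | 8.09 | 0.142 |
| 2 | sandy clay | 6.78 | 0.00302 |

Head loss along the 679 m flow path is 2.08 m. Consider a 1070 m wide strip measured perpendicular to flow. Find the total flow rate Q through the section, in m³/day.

Flow is parallel to layering, so each bed carries its own Darcy discharge and the transmissivities add.
Σ(K_i·b_i) = 0.142×8.09 + 0.00302×6.78 = 1.169 m²/day.
Hydraulic gradient i = Δh / L = 2.08 / 679 = 0.003063.
Q = Σ(K_i·b_i) · W · i = 1.169 × 1070 × 0.003063 = 3.833 m³/day.

3.83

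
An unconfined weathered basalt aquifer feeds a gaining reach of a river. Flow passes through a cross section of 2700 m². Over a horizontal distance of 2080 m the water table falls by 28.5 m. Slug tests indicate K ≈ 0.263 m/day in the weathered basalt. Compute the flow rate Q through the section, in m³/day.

9.73

Hydraulic gradient i = Δh / L = 28.5 / 2080 = 0.01370.
Darcy's law: Q = K · A · i = 0.2630 × 2700 × 0.01370 = 9.730 m³/day.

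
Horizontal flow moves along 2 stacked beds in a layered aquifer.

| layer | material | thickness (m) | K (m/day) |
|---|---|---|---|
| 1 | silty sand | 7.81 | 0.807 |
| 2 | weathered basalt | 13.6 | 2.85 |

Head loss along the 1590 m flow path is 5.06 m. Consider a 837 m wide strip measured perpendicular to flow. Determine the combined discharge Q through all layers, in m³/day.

Flow is parallel to layering, so each bed carries its own Darcy discharge and the transmissivities add.
Σ(K_i·b_i) = 0.807×7.81 + 2.85×13.6 = 45.06 m²/day.
Hydraulic gradient i = Δh / L = 5.06 / 1590 = 0.003182.
Q = Σ(K_i·b_i) · W · i = 45.06 × 837 × 0.003182 = 120.0 m³/day.

120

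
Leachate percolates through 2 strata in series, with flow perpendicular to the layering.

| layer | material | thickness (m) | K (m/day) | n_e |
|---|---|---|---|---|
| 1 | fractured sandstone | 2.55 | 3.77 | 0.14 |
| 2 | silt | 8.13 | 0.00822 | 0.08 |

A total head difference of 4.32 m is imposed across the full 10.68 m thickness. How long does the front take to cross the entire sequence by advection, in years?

With flow normal to the layers, continuity requires the same specific discharge q through every layer.
Σ(b_i/K_i) = 2.55/3.77 + 8.13/0.00822 = 989.7 d.
q = Δh / Σ(b_i/K_i) = 4.32 / 989.7 = 0.004365 m/day.
In each layer the seepage velocity is v_i = q/n_i, so the layer transit time is t_i = b_i·n_i / q:
  layer 1 (fractured sandstone): t_1 = 2.55 × 0.14 / 0.004365 = 81.79 d
  layer 2 (silt): t_2 = 8.13 × 0.08 / 0.004365 = 149.0 d
Total t = Σ t_i = 230.8 days = 0.6319 years.

0.632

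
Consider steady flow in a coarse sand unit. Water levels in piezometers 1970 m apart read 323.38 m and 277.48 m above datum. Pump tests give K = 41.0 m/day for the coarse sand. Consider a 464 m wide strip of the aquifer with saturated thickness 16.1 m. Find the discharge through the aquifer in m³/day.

7140

Cross-sectional area A = 464 × 16.1 = 7470 m².
Hydraulic gradient i = (323.38 − 277.48) / 1970 = 45.9 / 1970 = 0.02330.
Darcy's law: Q = K · A · i = 41.00 × 7470 × 0.02330 = 7136 m³/day.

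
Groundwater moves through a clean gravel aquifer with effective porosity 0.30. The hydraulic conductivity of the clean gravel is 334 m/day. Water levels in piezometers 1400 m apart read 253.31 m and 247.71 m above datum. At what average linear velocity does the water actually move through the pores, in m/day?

Hydraulic gradient i = (253.31 − 247.71) / 1400 = 5.6 / 1400 = 0.004000.
Darcy flux q = K · i = 334.0 × 0.004000 = 1.336 m/day.
Seepage velocity v = q / n_e = 1.336 / 0.30 = 4.453 m/day.

4.45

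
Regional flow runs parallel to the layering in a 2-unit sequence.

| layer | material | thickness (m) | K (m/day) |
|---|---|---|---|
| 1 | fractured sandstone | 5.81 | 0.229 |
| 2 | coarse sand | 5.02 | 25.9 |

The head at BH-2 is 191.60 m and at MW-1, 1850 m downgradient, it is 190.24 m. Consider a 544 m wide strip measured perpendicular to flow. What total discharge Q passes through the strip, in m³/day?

52.5

Flow is parallel to layering, so each bed carries its own Darcy discharge and the transmissivities add.
Σ(K_i·b_i) = 0.229×5.81 + 25.9×5.02 = 131.3 m²/day.
Hydraulic gradient i = (191.60 − 190.24) / 1850 = 1.36 / 1850 = 0.0007351.
Q = Σ(K_i·b_i) · W · i = 131.3 × 544 × 0.0007351 = 52.53 m³/day.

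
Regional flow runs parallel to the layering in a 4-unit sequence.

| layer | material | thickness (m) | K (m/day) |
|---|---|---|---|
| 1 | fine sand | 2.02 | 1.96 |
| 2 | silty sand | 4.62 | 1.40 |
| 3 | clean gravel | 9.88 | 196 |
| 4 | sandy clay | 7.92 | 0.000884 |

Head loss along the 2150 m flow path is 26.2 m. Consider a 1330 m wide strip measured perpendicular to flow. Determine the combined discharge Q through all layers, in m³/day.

Flow is parallel to layering, so each bed carries its own Darcy discharge and the transmissivities add.
Σ(K_i·b_i) = 1.96×2.02 + 1.40×4.62 + 196×9.88 + 0.000884×7.92 = 1947 m²/day.
Hydraulic gradient i = Δh / L = 26.2 / 2150 = 0.01219.
Q = Σ(K_i·b_i) · W · i = 1947 × 1330 × 0.01219 = 31554 m³/day.

31600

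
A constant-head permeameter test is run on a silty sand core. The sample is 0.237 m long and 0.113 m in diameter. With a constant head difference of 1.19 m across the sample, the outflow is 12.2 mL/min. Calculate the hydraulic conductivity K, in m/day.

0.349

Cross-sectional area A = π·(d/2)² = π × (0.113/2)² = 0.01003 m².
Convert discharge: 12.2 mL/min = 2.033e-07 m³/s.
Darcy's law rearranged: K = Q·L / (A·Δh) = 2.033e-07 × 0.237 / (0.01003 × 1.19) = 4.038e-06 m/s = 0.3489 m/day.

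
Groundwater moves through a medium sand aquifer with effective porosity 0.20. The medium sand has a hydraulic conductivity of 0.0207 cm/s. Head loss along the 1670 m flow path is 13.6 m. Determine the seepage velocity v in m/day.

Convert K: 0.0207 cm/s × 864 = 17.88 m/day.
Hydraulic gradient i = Δh / L = 13.6 / 1670 = 0.008144.
Darcy flux q = K · i = 17.88 × 0.008144 = 0.1456 m/day.
Seepage velocity v = q / n_e = 0.1456 / 0.20 = 0.7282 m/day.

0.728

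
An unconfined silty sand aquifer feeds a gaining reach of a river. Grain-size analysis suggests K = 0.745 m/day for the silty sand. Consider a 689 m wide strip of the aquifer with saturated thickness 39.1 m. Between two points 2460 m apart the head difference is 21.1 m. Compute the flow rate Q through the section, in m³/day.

Cross-sectional area A = 689 × 39.1 = 26940 m².
Hydraulic gradient i = Δh / L = 21.1 / 2460 = 0.008577.
Darcy's law: Q = K · A · i = 0.7450 × 26940 × 0.008577 = 172.1 m³/day.

172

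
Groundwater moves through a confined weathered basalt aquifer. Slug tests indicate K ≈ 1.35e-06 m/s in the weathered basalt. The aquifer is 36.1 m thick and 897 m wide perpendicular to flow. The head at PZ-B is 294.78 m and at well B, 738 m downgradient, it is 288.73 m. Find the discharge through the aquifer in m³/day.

Convert K: 1.35e-06 m/s × 86400 = 0.1166 m/day.
Cross-sectional area A = 897 × 36.1 = 32382 m².
Hydraulic gradient i = (294.78 − 288.73) / 738 = 6.05 / 738 = 0.008198.
Darcy's law: Q = K · A · i = 0.1166 × 32382 × 0.008198 = 30.96 m³/day.

31.0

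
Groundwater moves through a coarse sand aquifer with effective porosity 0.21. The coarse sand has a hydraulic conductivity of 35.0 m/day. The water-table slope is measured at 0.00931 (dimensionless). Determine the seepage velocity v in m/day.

1.55

Hydraulic gradient i = 0.00931.
Darcy flux q = K · i = 35.00 × 0.009310 = 0.3259 m/day.
Seepage velocity v = q / n_e = 0.3259 / 0.21 = 1.552 m/day.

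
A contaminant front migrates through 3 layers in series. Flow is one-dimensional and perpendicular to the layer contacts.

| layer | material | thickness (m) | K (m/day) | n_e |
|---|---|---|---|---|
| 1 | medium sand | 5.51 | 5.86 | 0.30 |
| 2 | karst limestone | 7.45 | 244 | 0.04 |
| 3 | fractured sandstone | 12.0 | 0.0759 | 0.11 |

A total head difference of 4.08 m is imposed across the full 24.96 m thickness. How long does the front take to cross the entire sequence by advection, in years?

0.349

With flow normal to the layers, continuity requires the same specific discharge q through every layer.
Σ(b_i/K_i) = 5.51/5.86 + 7.45/244 + 12.0/0.0759 = 159.1 d.
q = Δh / Σ(b_i/K_i) = 4.08 / 159.1 = 0.02565 m/day.
In each layer the seepage velocity is v_i = q/n_i, so the layer transit time is t_i = b_i·n_i / q:
  layer 1 (medium sand): t_1 = 5.51 × 0.30 / 0.02565 = 64.45 d
  layer 2 (karst limestone): t_2 = 7.45 × 0.04 / 0.02565 = 11.62 d
  layer 3 (fractured sandstone): t_3 = 12.0 × 0.11 / 0.02565 = 51.46 d
Total t = Σ t_i = 127.5 days = 0.3492 years.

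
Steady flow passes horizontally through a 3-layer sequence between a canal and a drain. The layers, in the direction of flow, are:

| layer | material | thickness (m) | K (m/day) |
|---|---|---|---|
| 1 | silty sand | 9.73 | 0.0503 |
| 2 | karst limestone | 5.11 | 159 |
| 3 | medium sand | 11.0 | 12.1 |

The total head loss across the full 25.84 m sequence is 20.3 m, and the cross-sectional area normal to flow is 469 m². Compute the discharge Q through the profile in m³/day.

Flow is perpendicular to layering, so the layers act in series and the equivalent K is the thickness-weighted harmonic mean.
Total thickness L = 9.73 + 5.11 + 11.0 = 25.84 m.
Σ(b_i/K_i) = 9.73/0.0503 + 5.11/159 + 11.0/12.1 = 194.4 d.
K_eq = L / Σ(b_i/K_i) = 25.84 / 194.4 = 0.1329 m/day.
Q = K_eq · A · (Δh/L) = 0.1329 × 469 × (20.3/25.84) = 48.98 m³/day.

49.0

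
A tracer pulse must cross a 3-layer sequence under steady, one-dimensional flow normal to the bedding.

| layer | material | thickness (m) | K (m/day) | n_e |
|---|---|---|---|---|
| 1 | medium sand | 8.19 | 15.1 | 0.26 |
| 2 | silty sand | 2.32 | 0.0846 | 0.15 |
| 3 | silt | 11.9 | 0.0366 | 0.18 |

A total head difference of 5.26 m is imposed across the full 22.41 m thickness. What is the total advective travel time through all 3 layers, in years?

0.849

With flow normal to the layers, continuity requires the same specific discharge q through every layer.
Σ(b_i/K_i) = 8.19/15.1 + 2.32/0.0846 + 11.9/0.0366 = 353.1 d.
q = Δh / Σ(b_i/K_i) = 5.26 / 353.1 = 0.01490 m/day.
In each layer the seepage velocity is v_i = q/n_i, so the layer transit time is t_i = b_i·n_i / q:
  layer 1 (medium sand): t_1 = 8.19 × 0.26 / 0.01490 = 142.9 d
  layer 2 (silty sand): t_2 = 2.32 × 0.15 / 0.01490 = 23.36 d
  layer 3 (silt): t_3 = 11.9 × 0.18 / 0.01490 = 143.8 d
Total t = Σ t_i = 310.1 days = 0.8490 years.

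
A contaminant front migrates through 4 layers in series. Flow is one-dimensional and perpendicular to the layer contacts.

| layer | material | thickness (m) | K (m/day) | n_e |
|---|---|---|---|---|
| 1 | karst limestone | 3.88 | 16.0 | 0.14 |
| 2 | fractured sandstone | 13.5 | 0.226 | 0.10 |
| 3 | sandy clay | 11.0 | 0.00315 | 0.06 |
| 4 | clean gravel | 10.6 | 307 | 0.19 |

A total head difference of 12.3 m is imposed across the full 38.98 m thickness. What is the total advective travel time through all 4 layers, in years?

With flow normal to the layers, continuity requires the same specific discharge q through every layer.
Σ(b_i/K_i) = 3.88/16.0 + 13.5/0.226 + 11.0/0.00315 + 10.6/307 = 3552 d.
q = Δh / Σ(b_i/K_i) = 12.3 / 3552 = 0.003463 m/day.
In each layer the seepage velocity is v_i = q/n_i, so the layer transit time is t_i = b_i·n_i / q:
  layer 1 (karst limestone): t_1 = 3.88 × 0.14 / 0.003463 = 156.9 d
  layer 2 (fractured sandstone): t_2 = 13.5 × 0.10 / 0.003463 = 389.9 d
  layer 3 (sandy clay): t_3 = 11.0 × 0.06 / 0.003463 = 190.6 d
  layer 4 (clean gravel): t_4 = 10.6 × 0.19 / 0.003463 = 581.6 d
Total t = Σ t_i = 1319 days = 3.611 years.

3.61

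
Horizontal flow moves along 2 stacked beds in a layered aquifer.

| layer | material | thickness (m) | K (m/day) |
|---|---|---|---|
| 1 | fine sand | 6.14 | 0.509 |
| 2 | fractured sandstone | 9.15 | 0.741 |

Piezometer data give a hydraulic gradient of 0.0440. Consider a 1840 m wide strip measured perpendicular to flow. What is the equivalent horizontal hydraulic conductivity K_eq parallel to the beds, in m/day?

0.648

Flow is parallel to layering, so each bed carries its own Darcy discharge and the transmissivities add.
Σ(K_i·b_i) = 0.509×6.14 + 0.741×9.15 = 9.905 m²/day.
Total thickness b = 15.29 m, so K_eq = Σ(K_i·b_i)/b = 0.6478 m/day.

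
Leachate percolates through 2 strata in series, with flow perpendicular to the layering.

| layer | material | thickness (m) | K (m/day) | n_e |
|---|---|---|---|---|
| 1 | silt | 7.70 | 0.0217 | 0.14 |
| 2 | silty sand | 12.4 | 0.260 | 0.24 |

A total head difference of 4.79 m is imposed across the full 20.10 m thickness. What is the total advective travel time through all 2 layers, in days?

With flow normal to the layers, continuity requires the same specific discharge q through every layer.
Σ(b_i/K_i) = 7.70/0.0217 + 12.4/0.260 = 402.5 d.
q = Δh / Σ(b_i/K_i) = 4.79 / 402.5 = 0.01190 m/day.
In each layer the seepage velocity is v_i = q/n_i, so the layer transit time is t_i = b_i·n_i / q:
  layer 1 (silt): t_1 = 7.70 × 0.14 / 0.01190 = 90.59 d
  layer 2 (silty sand): t_2 = 12.4 × 0.24 / 0.01190 = 250.1 d
Total t = Σ t_i = 340.7 days.

341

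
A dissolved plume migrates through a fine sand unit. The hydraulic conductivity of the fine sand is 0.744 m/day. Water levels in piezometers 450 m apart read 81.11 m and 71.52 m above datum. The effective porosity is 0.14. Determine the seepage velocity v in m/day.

0.113

Hydraulic gradient i = (81.11 − 71.52) / 450 = 9.59 / 450 = 0.02131.
Darcy flux q = K · i = 0.7440 × 0.02131 = 0.01586 m/day.
Seepage velocity v = q / n_e = 0.01586 / 0.14 = 0.1133 m/day.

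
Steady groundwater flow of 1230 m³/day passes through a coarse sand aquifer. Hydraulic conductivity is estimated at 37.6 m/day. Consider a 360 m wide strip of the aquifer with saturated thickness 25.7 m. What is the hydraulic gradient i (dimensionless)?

0.00354

Cross-sectional area A = 360 × 25.7 = 9252 m².
From Q = K·A·i, i = Q / (K·A) = 1230 / (37.60 × 9252) = 0.003536.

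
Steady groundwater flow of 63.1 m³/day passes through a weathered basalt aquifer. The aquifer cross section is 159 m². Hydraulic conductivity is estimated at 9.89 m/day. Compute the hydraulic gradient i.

From Q = K·A·i, i = Q / (K·A) = 63.1 / (9.890 × 159.0) = 0.04013.

0.0401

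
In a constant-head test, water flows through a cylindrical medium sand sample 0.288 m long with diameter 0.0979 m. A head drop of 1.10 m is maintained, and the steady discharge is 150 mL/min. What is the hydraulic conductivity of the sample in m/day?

7.51

Cross-sectional area A = π·(d/2)² = π × (0.0979/2)² = 0.007528 m².
Convert discharge: 150 mL/min = 2.500e-06 m³/s.
Darcy's law rearranged: K = Q·L / (A·Δh) = 2.500e-06 × 0.288 / (0.007528 × 1.10) = 8.695e-05 m/s = 7.513 m/day.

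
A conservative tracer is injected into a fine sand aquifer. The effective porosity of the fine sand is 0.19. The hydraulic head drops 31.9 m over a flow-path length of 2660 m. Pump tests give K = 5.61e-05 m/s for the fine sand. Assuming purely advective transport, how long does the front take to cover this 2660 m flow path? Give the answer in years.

23.8

Convert K: 5.61e-05 m/s × 86400 = 4.847 m/day.
Hydraulic gradient i = Δh / L = 31.9 / 2660 = 0.01199.
Darcy flux q = K · i = 4.847 × 0.01199 = 0.05813 m/day.
Seepage velocity v = q / n_e = 0.05813 / 0.19 = 0.3059 m/day.
Travel time t = L / v = 2660 / 0.3059 = 8695 days = 23.80 years.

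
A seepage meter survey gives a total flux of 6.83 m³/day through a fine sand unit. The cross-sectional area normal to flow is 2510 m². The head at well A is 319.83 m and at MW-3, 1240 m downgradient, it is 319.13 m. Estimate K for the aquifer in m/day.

Hydraulic gradient i = (319.83 − 319.13) / 1240 = 0.7 / 1240 = 0.0005645.
From Q = K·A·i, K = Q / (A·i) = 6.83 / (2510 × 0.0005645) = 4.820 m/day.

4.82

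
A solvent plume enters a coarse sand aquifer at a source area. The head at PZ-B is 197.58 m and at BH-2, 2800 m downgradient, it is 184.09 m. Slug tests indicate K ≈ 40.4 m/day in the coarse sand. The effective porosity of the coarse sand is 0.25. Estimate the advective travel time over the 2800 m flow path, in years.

9.85

Hydraulic gradient i = (197.58 − 184.09) / 2800 = 13.49 / 2800 = 0.004818.
Darcy flux q = K · i = 40.40 × 0.004818 = 0.1946 m/day.
Seepage velocity v = q / n_e = 0.1946 / 0.25 = 0.7786 m/day.
Travel time t = L / v = 2800 / 0.7786 = 3596 days = 9.846 years.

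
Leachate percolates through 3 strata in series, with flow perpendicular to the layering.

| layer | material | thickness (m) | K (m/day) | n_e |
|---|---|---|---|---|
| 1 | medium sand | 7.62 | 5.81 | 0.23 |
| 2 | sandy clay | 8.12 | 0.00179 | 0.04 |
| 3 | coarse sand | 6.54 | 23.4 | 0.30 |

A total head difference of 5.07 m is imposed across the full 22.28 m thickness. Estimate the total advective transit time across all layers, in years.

9.90

With flow normal to the layers, continuity requires the same specific discharge q through every layer.
Σ(b_i/K_i) = 7.62/5.81 + 8.12/0.00179 + 6.54/23.4 = 4538 d.
q = Δh / Σ(b_i/K_i) = 5.07 / 4538 = 0.001117 m/day.
In each layer the seepage velocity is v_i = q/n_i, so the layer transit time is t_i = b_i·n_i / q:
  layer 1 (medium sand): t_1 = 7.62 × 0.23 / 0.001117 = 1569 d
  layer 2 (sandy clay): t_2 = 8.12 × 0.04 / 0.001117 = 290.7 d
  layer 3 (coarse sand): t_3 = 6.54 × 0.30 / 0.001117 = 1756 d
Total t = Σ t_i = 3615 days = 9.899 years.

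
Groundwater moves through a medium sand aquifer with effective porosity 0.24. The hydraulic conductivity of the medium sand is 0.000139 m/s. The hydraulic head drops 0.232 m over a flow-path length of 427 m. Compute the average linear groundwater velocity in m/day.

Convert K: 0.000139 m/s × 86400 = 12.01 m/day.
Hydraulic gradient i = Δh / L = 0.232 / 427 = 0.0005433.
Darcy flux q = K · i = 12.01 × 0.0005433 = 0.006525 m/day.
Seepage velocity v = q / n_e = 0.006525 / 0.24 = 0.02719 m/day.

0.0272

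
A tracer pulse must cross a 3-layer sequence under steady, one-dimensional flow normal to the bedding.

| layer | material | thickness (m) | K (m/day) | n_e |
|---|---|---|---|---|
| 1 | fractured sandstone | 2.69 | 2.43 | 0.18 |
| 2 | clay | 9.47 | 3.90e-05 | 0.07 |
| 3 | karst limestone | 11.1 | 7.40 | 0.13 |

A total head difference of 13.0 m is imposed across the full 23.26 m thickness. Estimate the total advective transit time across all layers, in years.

132

With flow normal to the layers, continuity requires the same specific discharge q through every layer.
Σ(b_i/K_i) = 2.69/2.43 + 9.47/3.90e-05 + 11.1/7.40 = 2.428e+05 d.
q = Δh / Σ(b_i/K_i) = 13.0 / 2.428e+05 = 5.354e-05 m/day.
In each layer the seepage velocity is v_i = q/n_i, so the layer transit time is t_i = b_i·n_i / q:
  layer 1 (fractured sandstone): t_1 = 2.69 × 0.18 / 5.354e-05 = 9044 d
  layer 2 (clay): t_2 = 9.47 × 0.07 / 5.354e-05 = 12382 d
  layer 3 (karst limestone): t_3 = 11.1 × 0.13 / 5.354e-05 = 26953 d
Total t = Σ t_i = 48380 days = 132.5 years.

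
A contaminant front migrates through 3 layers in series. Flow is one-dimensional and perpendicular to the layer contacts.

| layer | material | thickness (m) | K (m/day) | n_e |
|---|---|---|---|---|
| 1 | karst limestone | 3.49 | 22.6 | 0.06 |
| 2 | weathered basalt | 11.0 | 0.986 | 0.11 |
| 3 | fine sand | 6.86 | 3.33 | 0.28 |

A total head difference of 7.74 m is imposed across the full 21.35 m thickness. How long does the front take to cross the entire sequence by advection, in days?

With flow normal to the layers, continuity requires the same specific discharge q through every layer.
Σ(b_i/K_i) = 3.49/22.6 + 11.0/0.986 + 6.86/3.33 = 13.37 d.
q = Δh / Σ(b_i/K_i) = 7.74 / 13.37 = 0.5789 m/day.
In each layer the seepage velocity is v_i = q/n_i, so the layer transit time is t_i = b_i·n_i / q:
  layer 1 (karst limestone): t_1 = 3.49 × 0.06 / 0.5789 = 0.3617 d
  layer 2 (weathered basalt): t_2 = 11.0 × 0.11 / 0.5789 = 2.090 d
  layer 3 (fine sand): t_3 = 6.86 × 0.28 / 0.5789 = 3.318 d
Total t = Σ t_i = 5.770 days.

5.77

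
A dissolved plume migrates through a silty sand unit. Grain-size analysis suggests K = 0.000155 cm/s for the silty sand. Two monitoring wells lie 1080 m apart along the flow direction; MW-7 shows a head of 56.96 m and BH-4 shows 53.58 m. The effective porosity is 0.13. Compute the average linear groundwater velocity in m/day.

Convert K: 0.000155 cm/s × 864 = 0.1339 m/day.
Hydraulic gradient i = (56.96 − 53.58) / 1080 = 3.38 / 1080 = 0.003130.
Darcy flux q = K · i = 0.1339 × 0.003130 = 0.0004191 m/day.
Seepage velocity v = q / n_e = 0.0004191 / 0.13 = 0.003224 m/day.

0.00322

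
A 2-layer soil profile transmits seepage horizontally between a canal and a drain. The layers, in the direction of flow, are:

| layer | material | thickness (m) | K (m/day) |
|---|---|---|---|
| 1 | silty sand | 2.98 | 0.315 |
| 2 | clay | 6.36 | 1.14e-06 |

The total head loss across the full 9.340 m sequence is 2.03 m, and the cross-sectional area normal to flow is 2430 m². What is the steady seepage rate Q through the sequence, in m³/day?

Flow is perpendicular to layering, so the layers act in series and the equivalent K is the thickness-weighted harmonic mean.
Total thickness L = 2.98 + 6.36 = 9.340 m.
Σ(b_i/K_i) = 2.98/0.315 + 6.36/1.14e-06 = 5.579e+06 d.
K_eq = L / Σ(b_i/K_i) = 9.340 / 5.579e+06 = 1.674e-06 m/day.
Q = K_eq · A · (Δh/L) = 1.674e-06 × 2430 × (2.03/9.340) = 0.0008842 m³/day.

0.000884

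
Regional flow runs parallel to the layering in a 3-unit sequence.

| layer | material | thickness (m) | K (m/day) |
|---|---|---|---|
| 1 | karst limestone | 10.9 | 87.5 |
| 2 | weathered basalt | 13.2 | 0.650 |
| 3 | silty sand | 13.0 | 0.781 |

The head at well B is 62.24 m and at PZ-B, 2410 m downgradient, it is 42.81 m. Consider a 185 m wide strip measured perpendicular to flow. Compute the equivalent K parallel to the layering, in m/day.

Flow is parallel to layering, so each bed carries its own Darcy discharge and the transmissivities add.
Σ(K_i·b_i) = 87.5×10.9 + 0.650×13.2 + 0.781×13.0 = 972.5 m²/day.
Total thickness b = 37.10 m, so K_eq = Σ(K_i·b_i)/b = 26.21 m/day.

26.2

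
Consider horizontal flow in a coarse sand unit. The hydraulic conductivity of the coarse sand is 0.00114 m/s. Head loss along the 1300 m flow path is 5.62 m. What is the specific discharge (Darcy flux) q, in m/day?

Convert K: 0.00114 m/s × 86400 = 98.50 m/day.
Hydraulic gradient i = Δh / L = 5.62 / 1300 = 0.004323.
Specific discharge q = K · i = 98.50 × 0.004323 = 0.4258 m/day.

0.426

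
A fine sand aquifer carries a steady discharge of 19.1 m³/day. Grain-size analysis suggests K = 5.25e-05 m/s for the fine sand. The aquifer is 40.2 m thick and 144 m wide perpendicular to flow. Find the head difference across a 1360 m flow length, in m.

Convert K: 5.25e-05 m/s × 86400 = 4.536 m/day.
Cross-sectional area A = 144 × 40.2 = 5789 m².
From Q = K·A·i, i = Q / (K·A) = 19.1 / (4.536 × 5789) = 0.0007274.
Head loss Δh = i · L = 0.0007274 × 1360 = 0.9893 m.

0.989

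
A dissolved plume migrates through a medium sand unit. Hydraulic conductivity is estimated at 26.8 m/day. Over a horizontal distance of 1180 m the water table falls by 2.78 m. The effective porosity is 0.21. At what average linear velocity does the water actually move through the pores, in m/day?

Hydraulic gradient i = Δh / L = 2.78 / 1180 = 0.002356.
Darcy flux q = K · i = 26.80 × 0.002356 = 0.06314 m/day.
Seepage velocity v = q / n_e = 0.06314 / 0.21 = 0.3007 m/day.

0.301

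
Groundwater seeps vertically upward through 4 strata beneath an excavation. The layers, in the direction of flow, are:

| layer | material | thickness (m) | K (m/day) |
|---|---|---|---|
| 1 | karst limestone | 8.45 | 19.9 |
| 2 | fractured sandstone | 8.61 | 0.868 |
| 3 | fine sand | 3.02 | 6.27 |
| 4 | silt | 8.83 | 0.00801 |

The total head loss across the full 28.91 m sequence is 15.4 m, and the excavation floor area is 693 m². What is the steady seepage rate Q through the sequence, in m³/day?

9.59

Flow is perpendicular to layering, so the layers act in series and the equivalent K is the thickness-weighted harmonic mean.
Total thickness L = 8.45 + 8.61 + 3.02 + 8.83 = 28.91 m.
Σ(b_i/K_i) = 8.45/19.9 + 8.61/0.868 + 3.02/6.27 + 8.83/0.00801 = 1113 d.
K_eq = L / Σ(b_i/K_i) = 28.91 / 1113 = 0.02597 m/day.
Q = K_eq · A · (Δh/L) = 0.02597 × 693 × (15.4/28.91) = 9.587 m³/day.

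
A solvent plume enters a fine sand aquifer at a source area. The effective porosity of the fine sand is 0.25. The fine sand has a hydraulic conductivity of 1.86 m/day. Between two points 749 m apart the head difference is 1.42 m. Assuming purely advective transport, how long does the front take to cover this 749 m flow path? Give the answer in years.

145

Hydraulic gradient i = Δh / L = 1.42 / 749 = 0.001896.
Darcy flux q = K · i = 1.860 × 0.001896 = 0.003526 m/day.
Seepage velocity v = q / n_e = 0.003526 / 0.25 = 0.01411 m/day.
Travel time t = L / v = 749 / 0.01411 = 53101 days = 145.4 years.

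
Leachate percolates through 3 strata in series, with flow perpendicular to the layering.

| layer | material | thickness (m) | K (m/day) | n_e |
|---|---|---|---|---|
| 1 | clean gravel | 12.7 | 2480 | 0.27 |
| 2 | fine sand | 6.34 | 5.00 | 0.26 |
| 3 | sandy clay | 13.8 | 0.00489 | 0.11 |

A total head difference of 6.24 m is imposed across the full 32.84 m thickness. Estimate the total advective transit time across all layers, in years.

8.17

With flow normal to the layers, continuity requires the same specific discharge q through every layer.
Σ(b_i/K_i) = 12.7/2480 + 6.34/5.00 + 13.8/0.00489 = 2823 d.
q = Δh / Σ(b_i/K_i) = 6.24 / 2823 = 0.002210 m/day.
In each layer the seepage velocity is v_i = q/n_i, so the layer transit time is t_i = b_i·n_i / q:
  layer 1 (clean gravel): t_1 = 12.7 × 0.27 / 0.002210 = 1551 d
  layer 2 (fine sand): t_2 = 6.34 × 0.26 / 0.002210 = 745.8 d
  layer 3 (sandy clay): t_3 = 13.8 × 0.11 / 0.002210 = 686.8 d
Total t = Σ t_i = 2984 days = 8.170 years.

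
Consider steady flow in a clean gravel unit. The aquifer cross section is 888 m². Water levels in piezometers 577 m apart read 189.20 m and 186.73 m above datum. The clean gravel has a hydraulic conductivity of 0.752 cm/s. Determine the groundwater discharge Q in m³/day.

Convert K: 0.752 cm/s × 864 = 649.7 m/day.
Hydraulic gradient i = (189.20 − 186.73) / 577 = 2.47 / 577 = 0.004281.
Darcy's law: Q = K · A · i = 649.7 × 888.0 × 0.004281 = 2470 m³/day.

2470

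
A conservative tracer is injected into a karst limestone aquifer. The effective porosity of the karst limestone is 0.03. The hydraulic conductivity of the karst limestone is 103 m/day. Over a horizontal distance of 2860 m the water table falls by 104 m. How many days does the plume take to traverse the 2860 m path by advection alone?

22.9

Hydraulic gradient i = Δh / L = 104 / 2860 = 0.03636.
Darcy flux q = K · i = 103.0 × 0.03636 = 3.745 m/day.
Seepage velocity v = q / n_e = 3.745 / 0.03 = 124.8 m/day.
Travel time t = L / v = 2860 / 124.8 = 22.91 days.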